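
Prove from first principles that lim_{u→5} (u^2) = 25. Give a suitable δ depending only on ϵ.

δ = min(1, ϵ/11)

Let ϵ > 0 be given. We seek δ > 0 with 0 < |u − 5| < δ ⇒ |u^2 − 25| < ϵ.
Factor: u^2 − 25 = (u − 5)(u + 5), so |u^2 − 25| = |u − 5|·|u + 5|.
Impose δ ≤ 1 so that |u| < 6; then |u + 5| ≤ 11.
Hence |u^2 − 25| ≤ 11|u − 5|, which is < ϵ once |u − 5| < ϵ/11.
Take δ = min(1, ϵ/11). If 0 < |u − 5| < δ then both bounds hold and |u^2 − 25| ≤ 11|u − 5| < 11·(ϵ/11) = ϵ.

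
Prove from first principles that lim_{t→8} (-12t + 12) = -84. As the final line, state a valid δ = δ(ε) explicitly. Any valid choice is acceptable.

δ = ε/12

Let ε > 0 be given. We need δ > 0 so that 0 < |t − 8| < δ implies |(-12t + 12) + 84| < ε.
Since (-12t + 12) + 84 = -12(t − 8), we have |(-12t + 12) + 84| = 12|t − 8|.
So 12|t − 8| < ε exactly when |t − 8| < ε/12.
Take δ = ε/12. If 0 < |t − 8| < δ then |(-12t + 12) + 84| = 12|t − 8| < 12·(ε/12) = ε.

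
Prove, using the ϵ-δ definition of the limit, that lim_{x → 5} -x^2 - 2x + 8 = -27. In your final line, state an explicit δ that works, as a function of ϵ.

Let ϵ > 0. We want δ > 0 such that 0 < |x − 5| < δ implies |(-x^2 - 2x + 8) + 27| < ϵ.
(-x^2 - 2x + 8) + 27 = -x^2 - 2x + 35 = (x − 5)(-x - 7).
So |(-x^2 - 2x + 8) + 27| = |x − 5|·|-x - 7|.
Assume first that |x − 5| < 1, so |x| < 6. Then |-x - 7| ≤ 6 + 7 = 13.
Hence |(-x^2 - 2x + 8) + 27| ≤ 13|x − 5| < ϵ provided |x − 5| < ϵ/13.
Take δ = min(1, ϵ/13). Then 0 < |x − 5| < δ gives both |x − 5| < 1 and |x − 5| < ϵ/13, so |(-x^2 - 2x + 8) + 27| < ϵ.

δ = min(1, ϵ/13)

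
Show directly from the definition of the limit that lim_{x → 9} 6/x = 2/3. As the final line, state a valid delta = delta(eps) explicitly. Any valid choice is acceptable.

delta = min(9/2, (27/4)eps)

Suppose eps > 0. We seek delta > 0 such that 0 < |x − 9| < delta implies |6/x − (2/3)| < eps.
|6/x − (2/3)| = 6·|9 − x|/(9·|x|) = 6|x − 9|/(9|x|).
Require delta ≤ 9/2 so that |x| > 9 − 9/2 = 9/2, hence 9|x| > 81/2.
Then |6/x − (2/3)| < 6|x − 9|/(81/2), which is < eps when |x − 9| < (27/4)eps.
Take delta = min(9/2, (27/4)eps). Then 0 < |x − 9| < delta gives both |x − 9| < 9/2 and |x − 9| < (27/4)eps, so |6/x − (2/3)| < eps.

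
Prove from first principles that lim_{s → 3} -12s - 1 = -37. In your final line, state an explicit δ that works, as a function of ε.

Fix ε > 0. We need δ > 0 so that 0 < |s − 3| < δ implies |(-12s - 1) + 37| < ε.
Since (-12s - 1) + 37 = -12(s − 3), we have |(-12s - 1) + 37| = 12|s − 3|.
So 12|s − 3| < ε exactly when |s − 3| < ε/12.
Choosing δ = ε/12 gives |(-12s - 1) + 37| = 12|s − 3| < ε whenever |s − 3| < δ.

δ = ε/12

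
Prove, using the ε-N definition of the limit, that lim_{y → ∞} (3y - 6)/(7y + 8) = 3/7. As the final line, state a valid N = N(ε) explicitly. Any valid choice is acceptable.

Let ε > 0. We seek N > 0 such that y > N implies |(3y - 6)/(7y + 8) − (3/7)| < ε.
(3y - 6)/(7y + 8) − (3/7) = (7(3y - 6) − 3(7y + 8)) / (7(7y + 8)) = -66/(7(7y + 8)).
For y > 0 we have 7y + 8 > 7y, so |(3y - 6)/(7y + 8) − (3/7)| = 66/(7(7y + 8)) < 66/(7·7y) = (66/49)/y.
Thus |(3y - 6)/(7y + 8) − (3/7)| < ε whenever y > (66/49)/ε.
Take N = (66/49)/ε. If y > N then |(3y - 6)/(7y + 8) − (3/7)| < (66/49)/y < ε.

N = (66/49)/ε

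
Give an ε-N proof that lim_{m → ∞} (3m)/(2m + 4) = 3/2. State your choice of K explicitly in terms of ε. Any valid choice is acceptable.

K = 3/ε

Let ε > 0 be given. For m ≥ 1, |(3m)/(2m + 4) − (3/2)| = |-12|/(2(2m + 4)) = 12/(2(2m + 4)).
Since 2m + 4 ≥ 2m for m ≥ 1, this is ≤ 12/(2·2m) = 3/m.
So |(3m)/(2m + 4) − (3/2)| < ε whenever m > 3/ε.
Take K = 3/ε. If m > K then |(3m)/(2m + 4) − (3/2)| ≤ 3/m < ε.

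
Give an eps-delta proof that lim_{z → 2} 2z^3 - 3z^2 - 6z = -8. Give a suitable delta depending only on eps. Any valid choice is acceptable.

Let eps > 0 be given. We want delta > 0 such that 0 < |z − 2| < delta implies |(2z^3 - 3z^2 - 6z) + 8| < eps.
(2z^3 - 3z^2 - 6z) + 8 = 2z^3 - 3z^2 - 6z + 8 = (z − 2)(2z^2 + z - 4).
So |(2z^3 - 3z^2 - 6z) + 8| = |z − 2|·|2z^2 + z - 4|.
Require delta ≤ 1. Then |z − 2| < 1 gives |z| < 3, and by the triangle inequality |2z^2 + z - 4| ≤ 2·3^2 + 3 + 4 = 25.
Hence |(2z^3 - 3z^2 - 6z) + 8| ≤ 25|z − 2| < eps provided |z − 2| < eps/25.
Choosing delta = min(1, eps/25) ensures both conditions, hence |(2z^3 - 3z^2 - 6z) + 8| < eps.

delta = min(1, eps/25)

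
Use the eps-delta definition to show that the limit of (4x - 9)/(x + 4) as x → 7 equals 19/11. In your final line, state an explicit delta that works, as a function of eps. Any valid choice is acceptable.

Fix eps > 0. We want delta > 0 with 0 < |x − 7| < delta ⇒ |(4x - 9)/(x + 4) − (19/11)| < eps.
Combining over a common denominator, (4x - 9)/(x + 4) − (19/11) = [(4x - 9)·11 − 19·(x + 4)] / [11·(x + 4)] = 25(x − 7) / (11(x + 4)).
So |(4x - 9)/(x + 4) − (19/11)| = 25|x − 7| / (11·|x + 4|).
Require delta ≤ 11/2, so |x + 4| ≥ |11| − |x − 7| > 11 − 11/2 = 11/2.
Hence |(4x - 9)/(x + 4) − (19/11)| < 25|x − 7|/(11·(11/2)) = (50/121)|x − 7|, which is < eps once |x − 7| < (121/50)eps.
Take delta = min(11/2, (121/50)eps). Then 0 < |x − 7| < delta forces both bounds, so |(4x - 9)/(x + 4) − (19/11)| < eps.

delta = min(11/2, (121/50)eps)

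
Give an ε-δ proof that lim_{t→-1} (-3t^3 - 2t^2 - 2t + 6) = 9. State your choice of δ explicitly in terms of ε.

δ = min(1, ε/17)

Let ε > 0 be given. We want δ > 0 such that 0 < |t + 1| < δ implies |(-3t^3 - 2t^2 - 2t + 6) − 9| < ε.
(-3t^3 - 2t^2 - 2t + 6) − 9 = -3t^3 - 2t^2 - 2t - 3 = (t + 1)(-3t^2 + t - 3).
So |(-3t^3 - 2t^2 - 2t + 6) − 9| = |t + 1|·|-3t^2 + t - 3|.
Assume first that |t + 1| < 1, so |t| < 2. Then |-3t^2 + t - 3| ≤ 3·2^2 + 2 + 3 = 17.
Hence |(-3t^3 - 2t^2 - 2t + 6) − 9| ≤ 17|t + 1| < ε provided |t + 1| < ε/17.
Choosing δ = min(1, ε/17) ensures both conditions, hence |(-3t^3 - 2t^2 - 2t + 6) − 9| < ε.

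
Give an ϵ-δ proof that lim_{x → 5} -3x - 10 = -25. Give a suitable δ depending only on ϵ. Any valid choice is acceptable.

δ = ϵ/3

Suppose ϵ > 0. We need δ > 0 so that 0 < |x − 5| < δ implies |(-3x - 10) + 25| < ϵ.
Since (-3x - 10) + 25 = -3(x − 5), we have |(-3x - 10) + 25| = 3|x − 5|.
Thus it suffices that |x − 5| < ϵ/3.
Choosing δ = ϵ/3 gives |(-3x - 10) + 25| = 3|x − 5| < ϵ whenever |x − 5| < δ.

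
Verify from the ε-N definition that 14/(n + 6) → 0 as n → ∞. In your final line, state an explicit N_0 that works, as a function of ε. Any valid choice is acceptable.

Let ε > 0. For n ≥ 1, |14/(n + 6) − 0| = 14/(n + 6) ≤ 14/n.
We need 14/n < ε, i.e. n > 14/ε.
Take N_0 = 14/ε. If n > N_0 then |14/(n + 6)| ≤ 14/n < ε.

N_0 = 14/ε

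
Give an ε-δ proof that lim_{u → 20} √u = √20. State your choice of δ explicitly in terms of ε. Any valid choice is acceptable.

Let ε > 0. We want δ > 0 such that 0 < |u − 20| < δ implies |√u − √20| < ε.
Multiplying by the conjugate, |√u − √20| = |u − 20|/(√u + √20).
Restrict δ ≤ 20 so that |u − 20| < 20 forces u > 0, and then √u + √20 > √20.
Hence |√u − √20| < |u − 20|/√20, which is < ε once |u − 20| < √20·ε.
Take δ = min(20, √20·ε). If 0 < |u − 20| < δ then u > 0 and |√u − √20| < |u − 20|/√20 < ε.

δ = min(20, √20·ε)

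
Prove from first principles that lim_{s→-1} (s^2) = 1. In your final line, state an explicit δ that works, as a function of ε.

Let ε > 0. We seek δ > 0 with 0 < |s + 1| < δ ⇒ |s^2 − 1| < ε.
Factor: s^2 − 1 = (s + 1)(s - 1), so |s^2 − 1| = |s + 1|·|s - 1|.
Restrict δ ≤ 1. Then |s + 1| < 1 gives |s| < 2, so by the triangle inequality |s - 1| ≤ 2 + 1 = 3.
Hence |s^2 − 1| ≤ 3|s + 1|, which is < ε once |s + 1| < ε/3.
Take δ = min(1, ε/3). If 0 < |s + 1| < δ then both bounds hold and |s^2 − 1| ≤ 3|s + 1| < 3·(ε/3) = ε.

δ = min(1, ε/3)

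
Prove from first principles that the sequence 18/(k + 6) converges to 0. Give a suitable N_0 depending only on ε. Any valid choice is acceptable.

Let ε > 0. For k ≥ 1, |18/(k + 6) − 0| = 18/(k + 6) ≤ 18/k.
We need 18/k < ε, i.e. k > 18/ε.
Take N_0 = 18/ε. If k > N_0 then |18/(k + 6)| ≤ 18/k < ε.

N_0 = 18/ε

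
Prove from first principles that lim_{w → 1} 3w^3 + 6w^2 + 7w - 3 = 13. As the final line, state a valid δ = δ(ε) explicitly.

Suppose ε > 0. We want δ > 0 such that 0 < |w − 1| < δ implies |(3w^3 + 6w^2 + 7w - 3) − 13| < ε.
(3w^3 + 6w^2 + 7w - 3) − 13 = 3w^3 + 6w^2 + 7w - 16 = (w − 1)(3w^2 + 9w + 16).
So |(3w^3 + 6w^2 + 7w - 3) − 13| = |w − 1|·|3w^2 + 9w + 16|.
Require δ ≤ 1. Then |w − 1| < 1 gives |w| < 2, and by the triangle inequality |3w^2 + 9w + 16| ≤ 3·2^2 + 9·2 + 16 = 46.
Hence |(3w^3 + 6w^2 + 7w - 3) − 13| ≤ 46|w − 1| < ε provided |w − 1| < ε/46.
Take δ = min(1, ε/46). Then 0 < |w − 1| < δ gives both |w − 1| < 1 and |w − 1| < ε/46, so |(3w^3 + 6w^2 + 7w - 3) − 13| < ε.

δ = min(1, ε/46)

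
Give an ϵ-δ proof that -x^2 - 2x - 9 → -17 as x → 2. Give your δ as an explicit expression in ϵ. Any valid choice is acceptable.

δ = min(2, ϵ/8)

Suppose ϵ > 0. We want δ > 0 such that 0 < |x − 2| < δ implies |(-x^2 - 2x - 9) + 17| < ϵ.
(-x^2 - 2x - 9) + 17 = -x^2 - 2x + 8 = (x − 2)(-x - 4).
So |(-x^2 - 2x - 9) + 17| = |x − 2|·|-x - 4|.
Require δ ≤ 2. Then |x − 2| < 2 gives |x| < 4, and by the triangle inequality |-x - 4| ≤ 4 + 4 = 8.
Hence |(-x^2 - 2x - 9) + 17| ≤ 8|x − 2| < ϵ provided |x − 2| < ϵ/8.
Take δ = min(2, ϵ/8). Then 0 < |x − 2| < δ gives both |x − 2| < 2 and |x − 2| < ϵ/8, so |(-x^2 - 2x - 9) + 17| < ϵ.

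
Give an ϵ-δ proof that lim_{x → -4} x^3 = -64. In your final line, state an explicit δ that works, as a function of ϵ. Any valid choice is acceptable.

Fix ϵ > 0. We seek δ > 0 with 0 < |x + 4| < δ ⇒ |x^3 + 64| < ϵ.
Factor: x^3 + 64 = (x + 4)(x^2 - 4x + 16), so |x^3 + 64| = |x + 4|·|x^2 - 4x + 16|.
Restrict δ ≤ 2. Then |x + 4| < 2 gives |x| < 6, so by the triangle inequality |x^2 - 4x + 16| ≤ 6^2 + 4·6 + 16 = 76.
Hence |x^3 + 64| ≤ 76|x + 4|, which is < ϵ once |x + 4| < ϵ/76.
Take δ = min(2, ϵ/76). If 0 < |x + 4| < δ then both bounds hold and |x^3 + 64| ≤ 76|x + 4| < 76·(ϵ/76) = ϵ.

δ = min(2, ϵ/76)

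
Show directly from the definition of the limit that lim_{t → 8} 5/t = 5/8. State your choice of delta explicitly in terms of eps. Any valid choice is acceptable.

delta = min(4, (32/5)eps)

Let eps > 0. We seek delta > 0 such that 0 < |t − 8| < delta implies |5/t − (5/8)| < eps.
|5/t − (5/8)| = 5·|8 − t|/(8·|t|) = 5|t − 8|/(8|t|).
Require delta ≤ 4 so that |t| > 8 − 4 = 4, hence 8|t| > 32.
Then |5/t − (5/8)| < 5|t − 8|/32, which is < eps when |t − 8| < (32/5)eps.
Take delta = min(4, (32/5)eps). Then 0 < |t − 8| < delta gives both |t − 8| < 4 and |t − 8| < (32/5)eps, so |5/t − (5/8)| < eps.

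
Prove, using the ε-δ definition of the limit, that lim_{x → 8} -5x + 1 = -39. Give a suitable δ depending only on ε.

δ = ε/5

Fix ε > 0. We need δ > 0 so that 0 < |x − 8| < δ implies |(-5x + 1) + 39| < ε.
Since (-5x + 1) + 39 = -5(x − 8), we have |(-5x + 1) + 39| = 5|x − 8|.
So 5|x − 8| < ε exactly when |x − 8| < ε/5.
Choosing δ = ε/5 gives |(-5x + 1) + 39| = 5|x − 8| < ε whenever |x − 8| < δ.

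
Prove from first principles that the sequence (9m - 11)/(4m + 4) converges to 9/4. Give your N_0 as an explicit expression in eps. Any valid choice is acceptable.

N_0 = 5/eps

Let eps > 0 be given. For m ≥ 1, |(9m - 11)/(4m + 4) − (9/4)| = |-80|/(4(4m + 4)) = 80/(4(4m + 4)).
Since 4m + 4 ≥ 4m for m ≥ 1, this is ≤ 80/(4·4m) = 5/m.
So |(9m - 11)/(4m + 4) − (9/4)| < eps whenever m > 5/eps.
Take N_0 = 5/eps. If m > N_0 then |(9m - 11)/(4m + 4) − (9/4)| ≤ 5/m < eps.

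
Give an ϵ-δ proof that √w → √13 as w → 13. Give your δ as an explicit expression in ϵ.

Let ϵ > 0. We want δ > 0 such that 0 < |w − 13| < δ implies |√w − √13| < ϵ.
Rationalise: √w − √13 = (w − 13)/(√w + √13), so |√w − √13| = |w − 13|/(√w + √13).
Restrict δ ≤ 13 so that |w − 13| < 13 forces w > 0, and then √w + √13 > √13.
Hence |√w − √13| < |w − 13|/√13, which is < ϵ once |w − 13| < √13·ϵ.
Take δ = min(13, √13·ϵ). If 0 < |w − 13| < δ then w > 0 and |√w − √13| < |w − 13|/√13 < ϵ.

δ = min(13, √13·ϵ)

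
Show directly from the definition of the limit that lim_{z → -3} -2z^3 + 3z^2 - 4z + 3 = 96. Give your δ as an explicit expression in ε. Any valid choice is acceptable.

Let ε > 0. We want δ > 0 such that 0 < |z + 3| < δ implies |(-2z^3 + 3z^2 - 4z + 3) − 96| < ε.
(-2z^3 + 3z^2 - 4z + 3) − 96 = -2z^3 + 3z^2 - 4z - 93 = (z + 3)(-2z^2 + 9z - 31).
So |(-2z^3 + 3z^2 - 4z + 3) − 96| = |z + 3|·|-2z^2 + 9z - 31|.
Require δ ≤ 2. Then |z + 3| < 2 gives |z| < 5, and by the triangle inequality |-2z^2 + 9z - 31| ≤ 2·5^2 + 9·5 + 31 = 126.
Hence |(-2z^3 + 3z^2 - 4z + 3) − 96| ≤ 126|z + 3| < ε provided |z + 3| < ε/126.
Choosing δ = min(2, ε/126) ensures both conditions, hence |(-2z^3 + 3z^2 - 4z + 3) − 96| < ε.

δ = min(2, ε/126)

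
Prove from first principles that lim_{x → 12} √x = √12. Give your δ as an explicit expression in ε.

Let ε > 0. We want δ > 0 such that 0 < |x − 12| < δ implies |√x − √12| < ε.
Multiplying by the conjugate, |√x − √12| = |x − 12|/(√x + √12).
Restrict δ ≤ 12 so that |x − 12| < 12 forces x > 0, and then √x + √12 > √12.
Hence |√x − √12| < |x − 12|/√12, which is < ε once |x − 12| < √12·ε.
Take δ = min(12, √12·ε). If 0 < |x − 12| < δ then x > 0 and |√x − √12| < |x − 12|/√12 < ε.

δ = min(12, √12·ε)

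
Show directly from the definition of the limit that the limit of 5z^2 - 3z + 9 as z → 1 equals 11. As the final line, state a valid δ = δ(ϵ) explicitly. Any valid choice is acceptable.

δ = min(1, ϵ/12)

Fix ϵ > 0. We want δ > 0 such that 0 < |z − 1| < δ implies |(5z^2 - 3z + 9) − 11| < ϵ.
(5z^2 - 3z + 9) − 11 = 5z^2 - 3z - 2 = (z − 1)(5z + 2).
So |(5z^2 - 3z + 9) − 11| = |z − 1|·|5z + 2|.
Assume first that |z − 1| < 1, so |z| < 2. Then |5z + 2| ≤ 5·2 + 2 = 12.
Hence |(5z^2 - 3z + 9) − 11| ≤ 12|z − 1| < ϵ provided |z − 1| < ϵ/12.
Choosing δ = min(1, ϵ/12) ensures both conditions, hence |(5z^2 - 3z + 9) − 11| < ϵ.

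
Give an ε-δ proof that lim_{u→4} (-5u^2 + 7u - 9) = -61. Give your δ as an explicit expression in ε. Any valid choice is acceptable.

δ = min(2, ε/43)

Fix ε > 0. We want δ > 0 such that 0 < |u − 4| < δ implies |(-5u^2 + 7u - 9) + 61| < ε.
(-5u^2 + 7u - 9) + 61 = -5u^2 + 7u + 52 = (u − 4)(-5u - 13).
So |(-5u^2 + 7u - 9) + 61| = |u − 4|·|-5u - 13|.
Assume first that |u − 4| < 2, so |u| < 6. Then |-5u - 13| ≤ 5·6 + 13 = 43.
Hence |(-5u^2 + 7u - 9) + 61| ≤ 43|u − 4| < ε provided |u − 4| < ε/43.
Take δ = min(2, ε/43). Then 0 < |u − 4| < δ gives both |u − 4| < 2 and |u − 4| < ε/43, so |(-5u^2 + 7u - 9) + 61| < ε.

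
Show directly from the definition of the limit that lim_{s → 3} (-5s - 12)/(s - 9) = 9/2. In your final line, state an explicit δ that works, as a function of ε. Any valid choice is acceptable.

Fix ε > 0. We want δ > 0 with 0 < |s − 3| < δ ⇒ |(-5s - 12)/(s - 9) − (9/2)| < ε.
Combining over a common denominator, (-5s - 12)/(s - 9) − (9/2) = [(-5s - 12)·(-6) − (-27)·(s - 9)] / [(-6)·(s - 9)] = 57(s − 3) / ((-6)(s - 9)).
So |(-5s - 12)/(s - 9) − (9/2)| = 57|s − 3| / (6·|s − 9|).
Restrict δ ≤ 3. Then |s − 3| < 3 gives |s − 9| = |(s − 3) + (-6)| ≥ 6 − 3 = 3.
Hence |(-5s - 12)/(s - 9) − (9/2)| < 57|s − 3|/(6·3) = (19/6)|s − 3|, which is < ε once |s − 3| < (6/19)ε.
Take δ = min(3, (6/19)ε). Then 0 < |s − 3| < δ forces both bounds, so |(-5s - 12)/(s - 9) − (9/2)| < ε.

δ = min(3, (6/19)ε)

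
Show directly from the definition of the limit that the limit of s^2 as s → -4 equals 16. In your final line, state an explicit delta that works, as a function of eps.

Suppose eps > 0. We seek delta > 0 with 0 < |s + 4| < delta ⇒ |s^2 − 16| < eps.
Factor: s^2 − 16 = (s + 4)(s - 4), so |s^2 − 16| = |s + 4|·|s - 4|.
Impose delta ≤ 1 so that |s| < 5; then |s - 4| ≤ 9.
Hence |s^2 − 16| ≤ 9|s + 4|, which is < eps once |s + 4| < eps/9.
Take delta = min(1, eps/9). If 0 < |s + 4| < delta then both bounds hold and |s^2 − 16| ≤ 9|s + 4| < 9·(eps/9) = eps.

delta = min(1, eps/9)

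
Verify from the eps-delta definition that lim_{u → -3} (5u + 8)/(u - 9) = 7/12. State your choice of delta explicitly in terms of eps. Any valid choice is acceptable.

delta = min(6, (72/53)eps)

Let eps > 0. We want delta > 0 with 0 < |u + 3| < delta ⇒ |(5u + 8)/(u - 9) − (7/12)| < eps.
Combining over a common denominator, (5u + 8)/(u - 9) − (7/12) = [(5u + 8)·(-12) − (-7)·(u - 9)] / [(-12)·(u - 9)] = -53(u + 3) / ((-12)(u - 9)).
So |(5u + 8)/(u - 9) − (7/12)| = 53|u + 3| / (12·|u − 9|).
Restrict delta ≤ 6. Then |u + 3| < 6 gives |u − 9| = |(u + 3) + (-12)| ≥ 12 − 6 = 6.
Hence |(5u + 8)/(u - 9) − (7/12)| < 53|u + 3|/(12·6) = (53/72)|u + 3|, which is < eps once |u + 3| < (72/53)eps.
Take delta = min(6, (72/53)eps). Then 0 < |u + 3| < delta forces both bounds, so |(5u + 8)/(u - 9) − (7/12)| < eps.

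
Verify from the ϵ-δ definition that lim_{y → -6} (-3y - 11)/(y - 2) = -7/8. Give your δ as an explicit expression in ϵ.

δ = min(4, (32/17)ϵ)

Let ϵ > 0. We want δ > 0 with 0 < |y + 6| < δ ⇒ |(-3y - 11)/(y - 2) + 7/8| < ϵ.
Combining over a common denominator, (-3y - 11)/(y - 2) + 7/8 = [(-3y - 11)·(-8) − 7·(y - 2)] / [(-8)·(y - 2)] = 17(y + 6) / ((-8)(y - 2)).
So |(-3y - 11)/(y - 2) + 7/8| = 17|y + 6| / (8·|y − 2|).
Require δ ≤ 4, so |y − 2| ≥ |-8| − |y + 6| > 8 − 4 = 4.
Hence |(-3y - 11)/(y - 2) + 7/8| < 17|y + 6|/(8·4) = (17/32)|y + 6|, which is < ϵ once |y + 6| < (32/17)ϵ.
Take δ = min(4, (32/17)ϵ). Then 0 < |y + 6| < δ forces both bounds, so |(-3y - 11)/(y - 2) + 7/8| < ϵ.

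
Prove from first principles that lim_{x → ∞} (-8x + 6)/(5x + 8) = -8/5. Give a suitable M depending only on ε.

M = (94/25)/ε

Let ε > 0 be given. We seek M > 0 such that x > M implies |(-8x + 6)/(5x + 8) + 8/5| < ε.
(-8x + 6)/(5x + 8) + 8/5 = (5(-8x + 6) − (-8)(5x + 8)) / (5(5x + 8)) = 94/(5(5x + 8)).
For x > 0 we have 5x + 8 > 5x, so |(-8x + 6)/(5x + 8) + 8/5| = 94/(5(5x + 8)) < 94/(5·5x) = (94/25)/x.
Thus |(-8x + 6)/(5x + 8) + 8/5| < ε whenever x > (94/25)/ε.
Take M = (94/25)/ε. If x > M then |(-8x + 6)/(5x + 8) + 8/5| < (94/25)/x < ε.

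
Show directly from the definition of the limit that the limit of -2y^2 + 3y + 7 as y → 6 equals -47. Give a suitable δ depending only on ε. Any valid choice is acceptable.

δ = min(2, ε/25)

Fix ε > 0. We want δ > 0 such that 0 < |y − 6| < δ implies |(-2y^2 + 3y + 7) + 47| < ε.
(-2y^2 + 3y + 7) + 47 = -2y^2 + 3y + 54 = (y − 6)(-2y - 9).
So |(-2y^2 + 3y + 7) + 47| = |y − 6|·|-2y - 9|.
Require δ ≤ 2. Then |y − 6| < 2 gives |y| < 8, and by the triangle inequality |-2y - 9| ≤ 2·8 + 9 = 25.
Hence |(-2y^2 + 3y + 7) + 47| ≤ 25|y − 6| < ε provided |y − 6| < ε/25.
Choosing δ = min(2, ε/25) ensures both conditions, hence |(-2y^2 + 3y + 7) + 47| < ε.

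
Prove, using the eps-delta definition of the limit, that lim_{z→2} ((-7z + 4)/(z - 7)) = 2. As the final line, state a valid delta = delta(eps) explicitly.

delta = min(5/2, (5/18)eps)

Suppose eps > 0. We want delta > 0 with 0 < |z − 2| < delta ⇒ |(-7z + 4)/(z - 7) − 2| < eps.
Combining over a common denominator, (-7z + 4)/(z - 7) − 2 = [(-7z + 4)·(-5) − (-10)·(z - 7)] / [(-5)·(z - 7)] = 45(z − 2) / ((-5)(z - 7)).
So |(-7z + 4)/(z - 7) − 2| = 45|z − 2| / (5·|z − 7|).
Require delta ≤ 5/2, so |z − 7| ≥ |-5| − |z − 2| > 5 − 5/2 = 5/2.
Hence |(-7z + 4)/(z - 7) − 2| < 45|z − 2|/(5·(5/2)) = (18/5)|z − 2|, which is < eps once |z − 2| < (5/18)eps.
Take delta = min(5/2, (5/18)eps). Then 0 < |z − 2| < delta forces both bounds, so |(-7z + 4)/(z - 7) − 2| < eps.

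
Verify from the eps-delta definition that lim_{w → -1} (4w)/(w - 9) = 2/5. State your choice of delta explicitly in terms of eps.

delta = min(5, (25/18)eps)

Fix eps > 0. We want delta > 0 with 0 < |w + 1| < delta ⇒ |(4w)/(w - 9) − (2/5)| < eps.
Combining over a common denominator, (4w)/(w - 9) − (2/5) = [(4w)·(-10) − (-4)·(w - 9)] / [(-10)·(w - 9)] = -36(w + 1) / ((-10)(w - 9)).
So |(4w)/(w - 9) − (2/5)| = 36|w + 1| / (10·|w − 9|).
Require delta ≤ 5, so |w − 9| ≥ |-10| − |w + 1| > 10 − 5 = 5.
Hence |(4w)/(w - 9) − (2/5)| < 36|w + 1|/(10·5) = (18/25)|w + 1|, which is < eps once |w + 1| < (25/18)eps.
Take delta = min(5, (25/18)eps). Then 0 < |w + 1| < delta forces both bounds, so |(4w)/(w - 9) − (2/5)| < eps.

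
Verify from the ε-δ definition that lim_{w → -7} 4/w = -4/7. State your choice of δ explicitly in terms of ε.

δ = min(7/2, (49/8)ε)

Let ε > 0 be given. We seek δ > 0 such that 0 < |w + 7| < δ implies |4/w + 4/7| < ε.
|4/w + 4/7| = 4·|-7 − w|/(7·|w|) = 4|w + 7|/(7|w|).
Restrict δ ≤ 7/2. Then |w + 7| < 7/2 gives |w| > 7/2, so 7|w| > 49/2.
Then |4/w + 4/7| < 4|w + 7|/(49/2), which is < ε when |w + 7| < (49/8)ε.
Take δ = min(7/2, (49/8)ε). Then 0 < |w + 7| < δ gives both |w + 7| < 7/2 and |w + 7| < (49/8)ε, so |4/w + 4/7| < ε.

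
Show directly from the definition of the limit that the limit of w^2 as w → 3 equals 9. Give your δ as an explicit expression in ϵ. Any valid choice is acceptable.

δ = min(1, ϵ/7)

Fix ϵ > 0. We seek δ > 0 with 0 < |w − 3| < δ ⇒ |w^2 − 9| < ϵ.
Factor: w^2 − 9 = (w − 3)(w + 3), so |w^2 − 9| = |w − 3|·|w + 3|.
Restrict δ ≤ 1. Then |w − 3| < 1 gives |w| < 4, so by the triangle inequality |w + 3| ≤ 4 + 3 = 7.
Hence |w^2 − 9| ≤ 7|w − 3|, which is < ϵ once |w − 3| < ϵ/7.
Take δ = min(1, ϵ/7). If 0 < |w − 3| < δ then both bounds hold and |w^2 − 9| ≤ 7|w − 3| < 7·(ϵ/7) = ϵ.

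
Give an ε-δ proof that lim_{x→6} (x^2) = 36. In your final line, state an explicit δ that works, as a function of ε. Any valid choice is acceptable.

Fix ε > 0. We seek δ > 0 with 0 < |x − 6| < δ ⇒ |x^2 − 36| < ε.
Factor: x^2 − 36 = (x − 6)(x + 6), so |x^2 − 36| = |x − 6|·|x + 6|.
Restrict δ ≤ 2. Then |x − 6| < 2 gives |x| < 8, so by the triangle inequality |x + 6| ≤ 8 + 6 = 14.
Hence |x^2 − 36| ≤ 14|x − 6|, which is < ε once |x − 6| < ε/14.
Take δ = min(2, ε/14). If 0 < |x − 6| < δ then both bounds hold and |x^2 − 36| ≤ 14|x − 6| < 14·(ε/14) = ε.

δ = min(2, ε/14)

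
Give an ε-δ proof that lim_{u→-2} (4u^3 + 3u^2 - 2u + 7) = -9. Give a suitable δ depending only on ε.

Fix ε > 0. We want δ > 0 such that 0 < |u + 2| < δ implies |(4u^3 + 3u^2 - 2u + 7) + 9| < ε.
(4u^3 + 3u^2 - 2u + 7) + 9 = 4u^3 + 3u^2 - 2u + 16 = (u + 2)(4u^2 - 5u + 8).
So |(4u^3 + 3u^2 - 2u + 7) + 9| = |u + 2|·|4u^2 - 5u + 8|.
Assume first that |u + 2| < 1, so |u| < 3. Then |4u^2 - 5u + 8| ≤ 4·3^2 + 5·3 + 8 = 59.
Hence |(4u^3 + 3u^2 - 2u + 7) + 9| ≤ 59|u + 2| < ε provided |u + 2| < ε/59.
Take δ = min(1, ε/59). Then 0 < |u + 2| < δ gives both |u + 2| < 1 and |u + 2| < ε/59, so |(4u^3 + 3u^2 - 2u + 7) + 9| < ε.

δ = min(1, ε/59)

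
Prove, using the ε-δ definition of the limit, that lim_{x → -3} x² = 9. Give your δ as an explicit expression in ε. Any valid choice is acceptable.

δ = min(1, ε/7)

Let ε > 0. We seek δ > 0 with 0 < |x + 3| < δ ⇒ |x² − 9| < ε.
Factor: x² − 9 = (x + 3)(x - 3), so |x² − 9| = |x + 3|·|x - 3|.
Impose δ ≤ 1 so that |x| < 4; then |x - 3| ≤ 7.
Hence |x² − 9| ≤ 7|x + 3|, which is < ε once |x + 3| < ε/7.
Take δ = min(1, ε/7). If 0 < |x + 3| < δ then both bounds hold and |x² − 9| ≤ 7|x + 3| < 7·(ε/7) = ε.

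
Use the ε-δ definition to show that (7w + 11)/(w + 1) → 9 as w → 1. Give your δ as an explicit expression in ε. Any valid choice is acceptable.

δ = min(1, (1/2)ε)

Let ε > 0 be given. We want δ > 0 with 0 < |w − 1| < δ ⇒ |(7w + 11)/(w + 1) − 9| < ε.
Combining over a common denominator, (7w + 11)/(w + 1) − 9 = [(7w + 11)·2 − 18·(w + 1)] / [2·(w + 1)] = -4(w − 1) / (2(w + 1)).
So |(7w + 11)/(w + 1) − 9| = 4|w − 1| / (2·|w + 1|).
Require δ ≤ 1, so |w + 1| ≥ |2| − |w − 1| > 2 − 1 = 1.
Hence |(7w + 11)/(w + 1) − 9| < 4|w − 1|/(2·1) = 2|w − 1|, which is < ε once |w − 1| < (1/2)ε.
Take δ = min(1, (1/2)ε). Then 0 < |w − 1| < δ forces both bounds, so |(7w + 11)/(w + 1) − 9| < ε.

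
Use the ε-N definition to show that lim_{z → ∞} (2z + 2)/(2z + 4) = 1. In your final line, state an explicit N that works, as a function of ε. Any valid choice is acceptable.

N = 1/ε

Let ε > 0 be given. We seek N > 0 such that z > N implies |(2z + 2)/(2z + 4) − 1| < ε.
(2z + 2)/(2z + 4) − 1 = (2(2z + 2) − 2(2z + 4)) / (2(2z + 4)) = -4/(2(2z + 4)).
For z > 0 we have 2z + 4 > 2z, so |(2z + 2)/(2z + 4) − 1| = 4/(2(2z + 4)) < 4/(2·2z) = 1/z.
Thus |(2z + 2)/(2z + 4) − 1| < ε whenever z > 1/ε.
Take N = 1/ε. If z > N then |(2z + 2)/(2z + 4) − 1| < 1/z < ε.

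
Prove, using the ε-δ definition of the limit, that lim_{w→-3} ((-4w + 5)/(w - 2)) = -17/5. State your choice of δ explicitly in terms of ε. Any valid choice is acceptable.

Fix ε > 0. We want δ > 0 with 0 < |w + 3| < δ ⇒ |(-4w + 5)/(w - 2) + 17/5| < ε.
Combining over a common denominator, (-4w + 5)/(w - 2) + 17/5 = [(-4w + 5)·(-5) − 17·(w - 2)] / [(-5)·(w - 2)] = 3(w + 3) / ((-5)(w - 2)).
So |(-4w + 5)/(w - 2) + 17/5| = 3|w + 3| / (5·|w − 2|).
Restrict δ ≤ 5/2. Then |w + 3| < 5/2 gives |w − 2| = |(w + 3) + (-5)| ≥ 5 − 5/2 = 5/2.
Hence |(-4w + 5)/(w - 2) + 17/5| < 3|w + 3|/(5·(5/2)) = (6/25)|w + 3|, which is < ε once |w + 3| < (25/6)ε.
Take δ = min(5/2, (25/6)ε). Then 0 < |w + 3| < δ forces both bounds, so |(-4w + 5)/(w - 2) + 17/5| < ε.

δ = min(5/2, (25/6)ε)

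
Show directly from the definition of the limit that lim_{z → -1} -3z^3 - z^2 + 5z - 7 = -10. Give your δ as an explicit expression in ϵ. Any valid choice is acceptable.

δ = min(2, ϵ/36)

Fix ϵ > 0. We want δ > 0 such that 0 < |z + 1| < δ implies |(-3z^3 - z^2 + 5z - 7) + 10| < ϵ.
(-3z^3 - z^2 + 5z - 7) + 10 = -3z^3 - z^2 + 5z + 3 = (z + 1)(-3z^2 + 2z + 3).
So |(-3z^3 - z^2 + 5z - 7) + 10| = |z + 1|·|-3z^2 + 2z + 3|.
Require δ ≤ 2. Then |z + 1| < 2 gives |z| < 3, and by the triangle inequality |-3z^2 + 2z + 3| ≤ 3·3^2 + 2·3 + 3 = 36.
Hence |(-3z^3 - z^2 + 5z - 7) + 10| ≤ 36|z + 1| < ϵ provided |z + 1| < ϵ/36.
Take δ = min(2, ϵ/36). Then 0 < |z + 1| < δ gives both |z + 1| < 2 and |z + 1| < ϵ/36, so |(-3z^3 - z^2 + 5z - 7) + 10| < ϵ.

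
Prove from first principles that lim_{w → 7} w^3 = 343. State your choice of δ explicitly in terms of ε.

Let ε > 0. We seek δ > 0 with 0 < |w − 7| < δ ⇒ |w^3 − 343| < ε.
Factor: w^3 − 343 = (w − 7)(w^2 + 7w + 49), so |w^3 − 343| = |w − 7|·|w^2 + 7w + 49|.
Impose δ ≤ 2 so that |w| < 9; then |w^2 + 7w + 49| ≤ 193.
Hence |w^3 − 343| ≤ 193|w − 7|, which is < ε once |w − 7| < ε/193.
Take δ = min(2, ε/193). If 0 < |w − 7| < δ then both bounds hold and |w^3 − 343| ≤ 193|w − 7| < 193·(ε/193) = ε.

δ = min(2, ε/193)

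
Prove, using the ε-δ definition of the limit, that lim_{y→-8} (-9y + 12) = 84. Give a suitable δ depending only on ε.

Let ε > 0 be given. We need δ > 0 so that 0 < |y + 8| < δ implies |(-9y + 12) − 84| < ε.
Since (-9y + 12) − 84 = -9(y + 8), we have |(-9y + 12) − 84| = 9|y + 8|.
So 9|y + 8| < ε exactly when |y + 8| < ε/9.
Take δ = ε/9. If 0 < |y + 8| < δ then |(-9y + 12) − 84| = 9|y + 8| < 9·(ε/9) = ε.

δ = ε/9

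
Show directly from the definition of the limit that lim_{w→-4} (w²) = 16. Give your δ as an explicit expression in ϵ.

δ = min(1, ϵ/9)

Fix ϵ > 0. We seek δ > 0 with 0 < |w + 4| < δ ⇒ |w² − 16| < ϵ.
Factor: w² − 16 = (w + 4)(w - 4), so |w² − 16| = |w + 4|·|w - 4|.
Restrict δ ≤ 1. Then |w + 4| < 1 gives |w| < 5, so by the triangle inequality |w - 4| ≤ 5 + 4 = 9.
Hence |w² − 16| ≤ 9|w + 4|, which is < ϵ once |w + 4| < ϵ/9.
Take δ = min(1, ϵ/9). If 0 < |w + 4| < δ then both bounds hold and |w² − 16| ≤ 9|w + 4| < 9·(ϵ/9) = ϵ.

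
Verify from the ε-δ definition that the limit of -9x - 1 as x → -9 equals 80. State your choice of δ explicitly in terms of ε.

Fix ε > 0. We need δ > 0 so that 0 < |x + 9| < δ implies |(-9x - 1) − 80| < ε.
|(-9x - 1) − 80| = |-9x - 81| = 9|x + 9|.
So 9|x + 9| < ε exactly when |x + 9| < ε/9.
Choosing δ = ε/9 gives |(-9x - 1) − 80| = 9|x + 9| < ε whenever |x + 9| < δ.

δ = ε/9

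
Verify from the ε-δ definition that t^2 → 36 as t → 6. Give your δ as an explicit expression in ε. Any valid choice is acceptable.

δ = min(1, ε/13)

Let ε > 0 be given. We seek δ > 0 with 0 < |t − 6| < δ ⇒ |t^2 − 36| < ε.
Factor: t^2 − 36 = (t − 6)(t + 6), so |t^2 − 36| = |t − 6|·|t + 6|.
Impose δ ≤ 1 so that |t| < 7; then |t + 6| ≤ 13.
Hence |t^2 − 36| ≤ 13|t − 6|, which is < ε once |t − 6| < ε/13.
Take δ = min(1, ε/13). If 0 < |t − 6| < δ then both bounds hold and |t^2 − 36| ≤ 13|t − 6| < 13·(ε/13) = ε.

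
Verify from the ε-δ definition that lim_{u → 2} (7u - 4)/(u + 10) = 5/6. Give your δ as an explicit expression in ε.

Let ε > 0. We want δ > 0 with 0 < |u − 2| < δ ⇒ |(7u - 4)/(u + 10) − (5/6)| < ε.
Combining over a common denominator, (7u - 4)/(u + 10) − (5/6) = [(7u - 4)·12 − 10·(u + 10)] / [12·(u + 10)] = 74(u − 2) / (12(u + 10)).
So |(7u - 4)/(u + 10) − (5/6)| = 74|u − 2| / (12·|u + 10|).
Require δ ≤ 6, so |u + 10| ≥ |12| − |u − 2| > 12 − 6 = 6.
Hence |(7u - 4)/(u + 10) − (5/6)| < 74|u − 2|/(12·6) = (37/36)|u − 2|, which is < ε once |u − 2| < (36/37)ε.
Take δ = min(6, (36/37)ε). Then 0 < |u − 2| < δ forces both bounds, so |(7u - 4)/(u + 10) − (5/6)| < ε.

δ = min(6, (36/37)ε)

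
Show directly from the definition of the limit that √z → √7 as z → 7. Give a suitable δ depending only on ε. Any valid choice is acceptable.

δ = min(7, √7·ε)

Let ε > 0. We want δ > 0 such that 0 < |z − 7| < δ implies |√z − √7| < ε.
Rationalise: √z − √7 = (z − 7)/(√z + √7), so |√z − √7| = |z − 7|/(√z + √7).
Restrict δ ≤ 7 so that |z − 7| < 7 forces z > 0, and then √z + √7 > √7.
Hence |√z − √7| < |z − 7|/√7, which is < ε once |z − 7| < √7·ε.
Take δ = min(7, √7·ε). If 0 < |z − 7| < δ then z > 0 and |√z − √7| < |z − 7|/√7 < ε.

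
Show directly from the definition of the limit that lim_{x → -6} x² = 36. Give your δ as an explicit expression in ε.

δ = min(1, ε/13)

Suppose ε > 0. We seek δ > 0 with 0 < |x + 6| < δ ⇒ |x² − 36| < ε.
Factor: x² − 36 = (x + 6)(x - 6), so |x² − 36| = |x + 6|·|x - 6|.
Restrict δ ≤ 1. Then |x + 6| < 1 gives |x| < 7, so by the triangle inequality |x - 6| ≤ 7 + 6 = 13.
Hence |x² − 36| ≤ 13|x + 6|, which is < ε once |x + 6| < ε/13.
Take δ = min(1, ε/13). If 0 < |x + 6| < δ then both bounds hold and |x² − 36| ≤ 13|x + 6| < 13·(ε/13) = ε.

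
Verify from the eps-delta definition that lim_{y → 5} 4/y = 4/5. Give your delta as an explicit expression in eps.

Let eps > 0 be given. We seek delta > 0 such that 0 < |y − 5| < delta implies |4/y − (4/5)| < eps.
|4/y − (4/5)| = 4·|5 − y|/(5·|y|) = 4|y − 5|/(5|y|).
Require delta ≤ 5/2 so that |y| > 5 − 5/2 = 5/2, hence 5|y| > 25/2.
Then |4/y − (4/5)| < 4|y − 5|/(25/2), which is < eps when |y − 5| < (25/8)eps.
Take delta = min(5/2, (25/8)eps). Then 0 < |y − 5| < delta gives both |y − 5| < 5/2 and |y − 5| < (25/8)eps, so |4/y − (4/5)| < eps.

delta = min(5/2, (25/8)eps)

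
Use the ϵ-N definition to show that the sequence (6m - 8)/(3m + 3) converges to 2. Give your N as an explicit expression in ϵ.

N = (14/3)/ϵ

Let ϵ > 0. For m ≥ 1, |(6m - 8)/(3m + 3) − 2| = |-42|/(3(3m + 3)) = 42/(3(3m + 3)).
Since 3m + 3 ≥ 3m for m ≥ 1, this is ≤ 42/(3·3m) = (14/3)/m.
So |(6m - 8)/(3m + 3) − 2| < ϵ whenever m > (14/3)/ϵ.
Take N = (14/3)/ϵ. If m > N then |(6m - 8)/(3m + 3) − 2| ≤ (14/3)/m < ϵ.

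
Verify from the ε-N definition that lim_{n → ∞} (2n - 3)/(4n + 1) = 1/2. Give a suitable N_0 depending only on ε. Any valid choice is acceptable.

N_0 = (7/8)/ε

Suppose ε > 0. For n ≥ 1, |(2n - 3)/(4n + 1) − (1/2)| = |-14|/(4(4n + 1)) = 14/(4(4n + 1)).
Since 4n + 1 ≥ 4n for n ≥ 1, this is ≤ 14/(4·4n) = (7/8)/n.
So |(2n - 3)/(4n + 1) − (1/2)| < ε whenever n > (7/8)/ε.
Take N_0 = (7/8)/ε. If n > N_0 then |(2n - 3)/(4n + 1) − (1/2)| ≤ (7/8)/n < ε.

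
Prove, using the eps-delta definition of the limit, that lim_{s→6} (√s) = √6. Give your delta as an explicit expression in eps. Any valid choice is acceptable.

Suppose eps > 0. We want delta > 0 such that 0 < |s − 6| < delta implies |√s − √6| < eps.
Rationalise: √s − √6 = (s − 6)/(√s + √6), so |√s − √6| = |s − 6|/(√s + √6).
Restrict delta ≤ 6 so that |s − 6| < 6 forces s > 0, and then √s + √6 > √6.
Hence |√s − √6| < |s − 6|/√6, which is < eps once |s − 6| < √6·eps.
Take delta = min(6, √6·eps). If 0 < |s − 6| < delta then s > 0 and |√s − √6| < |s − 6|/√6 < eps.

delta = min(6, √6·eps)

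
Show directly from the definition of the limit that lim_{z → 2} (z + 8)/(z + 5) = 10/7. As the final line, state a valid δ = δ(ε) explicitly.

δ = min(7/2, (49/6)ε)

Let ε > 0 be given. We want δ > 0 with 0 < |z − 2| < δ ⇒ |(z + 8)/(z + 5) − (10/7)| < ε.
Combining over a common denominator, (z + 8)/(z + 5) − (10/7) = [(z + 8)·7 − 10·(z + 5)] / [7·(z + 5)] = -3(z − 2) / (7(z + 5)).
So |(z + 8)/(z + 5) − (10/7)| = 3|z − 2| / (7·|z + 5|).
Require δ ≤ 7/2, so |z + 5| ≥ |7| − |z − 2| > 7 − 7/2 = 7/2.
Hence |(z + 8)/(z + 5) − (10/7)| < 3|z − 2|/(7·(7/2)) = (6/49)|z − 2|, which is < ε once |z − 2| < (49/6)ε.
Take δ = min(7/2, (49/6)ε). Then 0 < |z − 2| < δ forces both bounds, so |(z + 8)/(z + 5) − (10/7)| < ε.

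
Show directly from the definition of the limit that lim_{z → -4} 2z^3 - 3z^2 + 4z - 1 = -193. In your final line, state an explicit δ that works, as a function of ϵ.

Let ϵ > 0. We want δ > 0 such that 0 < |z + 4| < δ implies |(2z^3 - 3z^2 + 4z - 1) + 193| < ϵ.
(2z^3 - 3z^2 + 4z - 1) + 193 = 2z^3 - 3z^2 + 4z + 192 = (z + 4)(2z^2 - 11z + 48).
So |(2z^3 - 3z^2 + 4z - 1) + 193| = |z + 4|·|2z^2 - 11z + 48|.
Require δ ≤ 1. Then |z + 4| < 1 gives |z| < 5, and by the triangle inequality |2z^2 - 11z + 48| ≤ 2·5^2 + 11·5 + 48 = 153.
Hence |(2z^3 - 3z^2 + 4z - 1) + 193| ≤ 153|z + 4| < ϵ provided |z + 4| < ϵ/153.
Take δ = min(1, ϵ/153). Then 0 < |z + 4| < δ gives both |z + 4| < 1 and |z + 4| < ϵ/153, so |(2z^3 - 3z^2 + 4z - 1) + 193| < ϵ.

δ = min(1, ϵ/153)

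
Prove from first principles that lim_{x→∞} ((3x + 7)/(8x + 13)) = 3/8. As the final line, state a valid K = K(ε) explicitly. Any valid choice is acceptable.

K = (17/64)/ε

Fix ε > 0. We seek K > 0 such that x > K implies |(3x + 7)/(8x + 13) − (3/8)| < ε.
(3x + 7)/(8x + 13) − (3/8) = (8(3x + 7) − 3(8x + 13)) / (8(8x + 13)) = 17/(8(8x + 13)).
For x > 0 we have 8x + 13 > 8x, so |(3x + 7)/(8x + 13) − (3/8)| = 17/(8(8x + 13)) < 17/(8·8x) = (17/64)/x.
Thus |(3x + 7)/(8x + 13) − (3/8)| < ε whenever x > (17/64)/ε.
Take K = (17/64)/ε. If x > K then |(3x + 7)/(8x + 13) − (3/8)| < (17/64)/x < ε.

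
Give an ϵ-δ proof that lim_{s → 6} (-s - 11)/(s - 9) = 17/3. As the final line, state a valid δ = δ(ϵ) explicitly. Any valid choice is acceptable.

Let ϵ > 0. We want δ > 0 with 0 < |s − 6| < δ ⇒ |(-s - 11)/(s - 9) − (17/3)| < ϵ.
Combining over a common denominator, (-s - 11)/(s - 9) − (17/3) = [(-s - 11)·(-3) − (-17)·(s - 9)] / [(-3)·(s - 9)] = 20(s − 6) / ((-3)(s - 9)).
So |(-s - 11)/(s - 9) − (17/3)| = 20|s − 6| / (3·|s − 9|).
Require δ ≤ 3/2, so |s − 9| ≥ |-3| − |s − 6| > 3 − 3/2 = 3/2.
Hence |(-s - 11)/(s - 9) − (17/3)| < 20|s − 6|/(3·(3/2)) = (40/9)|s − 6|, which is < ϵ once |s − 6| < (9/40)ϵ.
Take δ = min(3/2, (9/40)ϵ). Then 0 < |s − 6| < δ forces both bounds, so |(-s - 11)/(s - 9) − (17/3)| < ϵ.

δ = min(3/2, (9/40)ϵ)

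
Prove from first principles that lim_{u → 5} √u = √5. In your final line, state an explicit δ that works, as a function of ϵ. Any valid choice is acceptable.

δ = min(5, √5·ϵ)

Let ϵ > 0. We want δ > 0 such that 0 < |u − 5| < δ implies |√u − √5| < ϵ.
Rationalise: √u − √5 = (u − 5)/(√u + √5), so |√u − √5| = |u − 5|/(√u + √5).
Restrict δ ≤ 5 so that |u − 5| < 5 forces u > 0, and then √u + √5 > √5.
Hence |√u − √5| < |u − 5|/√5, which is < ϵ once |u − 5| < √5·ϵ.
Take δ = min(5, √5·ϵ). If 0 < |u − 5| < δ then u > 0 and |√u − √5| < |u − 5|/√5 < ϵ.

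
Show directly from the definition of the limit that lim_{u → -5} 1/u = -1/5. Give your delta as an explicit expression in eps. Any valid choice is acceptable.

Fix eps > 0. We seek delta > 0 such that 0 < |u + 5| < delta implies |1/u + 1/5| < eps.
|1/u + 1/5| = |-5 − u|/(5·|u|) = |u + 5|/(5|u|).
Require delta ≤ 5/2 so that |u| > 5 − 5/2 = 5/2, hence 5|u| > 25/2.
Then |1/u + 1/5| < |u + 5|/(25/2), which is < eps when |u + 5| < (25/2)eps.
Take delta = min(5/2, (25/2)eps). Then 0 < |u + 5| < delta gives both |u + 5| < 5/2 and |u + 5| < (25/2)eps, so |1/u + 1/5| < eps.

delta = min(5/2, (25/2)eps)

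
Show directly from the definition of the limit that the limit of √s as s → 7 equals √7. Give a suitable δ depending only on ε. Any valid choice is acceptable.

δ = min(7, √7·ε)

Fix ε > 0. We want δ > 0 such that 0 < |s − 7| < δ implies |√s − √7| < ε.
Rationalise: √s − √7 = (s − 7)/(√s + √7), so |√s − √7| = |s − 7|/(√s + √7).
Restrict δ ≤ 7 so that |s − 7| < 7 forces s > 0, and then √s + √7 > √7.
Hence |√s − √7| < |s − 7|/√7, which is < ε once |s − 7| < √7·ε.
Take δ = min(7, √7·ε). If 0 < |s − 7| < δ then s > 0 and |√s − √7| < |s − 7|/√7 < ε.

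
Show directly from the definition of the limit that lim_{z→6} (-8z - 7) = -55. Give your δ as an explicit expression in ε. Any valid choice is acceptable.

δ = ε/8

Suppose ε > 0. We need δ > 0 so that 0 < |z − 6| < δ implies |(-8z - 7) + 55| < ε.
|(-8z - 7) + 55| = |-8z + 48| = 8|z − 6|.
So 8|z − 6| < ε exactly when |z − 6| < ε/8.
Take δ = ε/8. If 0 < |z − 6| < δ then |(-8z - 7) + 55| = 8|z − 6| < 8·(ε/8) = ε.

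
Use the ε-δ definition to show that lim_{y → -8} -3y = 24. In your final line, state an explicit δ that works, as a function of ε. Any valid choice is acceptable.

δ = ε/3

Let ε > 0. We need δ > 0 so that 0 < |y + 8| < δ implies |(-3y) − 24| < ε.
Since (-3y) − 24 = -3(y + 8), we have |(-3y) − 24| = 3|y + 8|.
So 3|y + 8| < ε exactly when |y + 8| < ε/3.
Take δ = ε/3. If 0 < |y + 8| < δ then |(-3y) − 24| = 3|y + 8| < 3·(ε/3) = ε.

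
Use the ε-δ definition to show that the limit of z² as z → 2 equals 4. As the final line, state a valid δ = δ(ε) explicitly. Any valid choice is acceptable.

δ = min(1, ε/5)

Let ε > 0. We seek δ > 0 with 0 < |z − 2| < δ ⇒ |z² − 4| < ε.
Factor: z² − 4 = (z − 2)(z + 2), so |z² − 4| = |z − 2|·|z + 2|.
Restrict δ ≤ 1. Then |z − 2| < 1 gives |z| < 3, so by the triangle inequality |z + 2| ≤ 3 + 2 = 5.
Hence |z² − 4| ≤ 5|z − 2|, which is < ε once |z − 2| < ε/5.
Take δ = min(1, ε/5). If 0 < |z − 2| < δ then both bounds hold and |z² − 4| ≤ 5|z − 2| < 5·(ε/5) = ε.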